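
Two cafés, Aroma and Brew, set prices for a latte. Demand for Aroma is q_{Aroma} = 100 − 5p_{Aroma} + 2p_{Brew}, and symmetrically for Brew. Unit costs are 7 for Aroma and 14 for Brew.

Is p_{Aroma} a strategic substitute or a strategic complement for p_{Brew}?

strategic complements

Aroma's profit: π = (p_{Aroma} − 7)(100 − 5p_{Aroma} + 2p_{Brew}).
∂π/∂p_{Aroma} = 135 − 10p_{Aroma} + 2p_{Brew} = 0 ⇒ p_{Aroma} = 13.5 + 0.2p_{Brew}.
The best-response slope dp_{Aroma}/dp_{Brew} = 0.2 > 0: the reaction function is upward-sloping, so the choices are strategic complements.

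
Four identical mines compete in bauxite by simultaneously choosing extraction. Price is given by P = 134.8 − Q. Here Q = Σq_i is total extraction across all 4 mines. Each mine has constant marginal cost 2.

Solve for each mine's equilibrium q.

A representative mine's profit is π_i = q_i(134.8 − Q) − 2q_i, with Q = q_i + Σ_{j≠i} q_j.
First-order condition: 132.8 − 2q_i − Σ_{j≠i} q_j = 0.
With identical mines, set every q_j = q: then 132.8 − 2q − 3q = 0, i.e. q = 132.8/5 = 26.56.

26.56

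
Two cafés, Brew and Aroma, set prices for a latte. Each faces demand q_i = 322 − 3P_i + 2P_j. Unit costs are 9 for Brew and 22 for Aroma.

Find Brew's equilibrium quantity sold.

242.0625

Brew's profit: π = (P_{Brew} − 9)(322 − 3P_{Brew} + 2P_{Aroma}).
∂π/∂P_{Brew} = 349 − 6P_{Brew} + 2P_{Aroma} = 0 ⇒ P_{Brew} = 349/6 + (1/3)P_{Aroma}.
Similarly P_{Aroma} = 194/3 + (1/3)P_{Brew}.
Plugging P_{Aroma} into Brew's best response: P_{Brew} = 349/6 + (1/3)(194/3 + (1/3)P_{Brew}) ⇒ (8/9)P_{Brew} = 1435/18, so P_{Brew} = 89.6875.
Then P_{Aroma} = 194/3 + (1/3)·89.6875 = 94.5625.
q_{Brew} = 322 − 3·89.6875 + 2·94.5625 = 242.0625.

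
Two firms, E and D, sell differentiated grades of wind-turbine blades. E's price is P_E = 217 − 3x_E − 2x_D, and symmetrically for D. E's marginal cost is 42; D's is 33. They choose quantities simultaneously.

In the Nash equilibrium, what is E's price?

Firm E's profit: π = x_E(217 − 3x_E − 2x_D) − 42x_E.
∂π/∂x_E = 175 − 6x_E − 2x_D = 0 ⇒ x_E = 175/6 − (1/3)x_D.
Similarly x_D = 92/3 − (1/3)x_E.
Plugging x_D into E's best response: x_E = 175/6 − (1/3)(92/3 − (1/3)x_E) ⇒ (8/9)x_E = 341/18, so x_E = 21.3125.
Then x_D = 92/3 − (1/3)·21.3125 = 23.5625.
P_E = 217 − 3·21.3125 − 2·23.5625 = 105.9375.

105.9375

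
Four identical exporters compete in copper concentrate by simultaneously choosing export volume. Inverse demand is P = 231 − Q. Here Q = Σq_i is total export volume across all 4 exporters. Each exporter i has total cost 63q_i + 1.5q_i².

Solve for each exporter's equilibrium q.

21

A representative exporter's profit is π_i = q_i(231 − Q) − 63q_i − 1.5q_i², with Q = q_i + Σ_{j≠i} q_j.
First-order condition: 168 − 5q_i − Σ_{j≠i} q_j = 0.
With identical exporters, set every q_j = q: then 168 − 5q − 3q = 0, i.e. q = 168/8 = 21.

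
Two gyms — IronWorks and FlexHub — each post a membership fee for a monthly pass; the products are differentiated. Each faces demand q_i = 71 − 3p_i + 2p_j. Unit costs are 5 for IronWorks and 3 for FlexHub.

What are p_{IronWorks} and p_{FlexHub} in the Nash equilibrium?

21.125, 20.375

IronWorks's profit: π = (p_{IronWorks} − 5)(71 − 3p_{IronWorks} + 2p_{FlexHub}).
∂π/∂p_{IronWorks} = 86 − 6p_{IronWorks} + 2p_{FlexHub} = 0 ⇒ p_{IronWorks} = 43/3 + (1/3)p_{FlexHub}.
Similarly p_{FlexHub} = 40/3 + (1/3)p_{IronWorks}.
Substituting the second reaction function into the first: p_{IronWorks} = 43/3 + (1/3)(40/3 + (1/3)p_{IronWorks}), which gives (8/9)p_{IronWorks} = 169/9 ⇒ p_{IronWorks} = 21.125.
Then p_{FlexHub} = 40/3 + (1/3)·21.125 = 20.375.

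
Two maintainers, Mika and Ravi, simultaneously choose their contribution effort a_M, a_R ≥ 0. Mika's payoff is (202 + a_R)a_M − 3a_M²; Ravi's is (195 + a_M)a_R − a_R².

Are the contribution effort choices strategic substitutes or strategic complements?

Expanding Mika's payoff: 202a_M + a_Ra_M − 3a_M².
∂π/∂a_M = 202 + a_R − 6a_M = 0, so a_M = 101/3 + (1/6)a_R.
The best-response slope da_M/da_R = 1/6 > 0: the reaction function is upward-sloping, so the choices are strategic complements.

strategic complements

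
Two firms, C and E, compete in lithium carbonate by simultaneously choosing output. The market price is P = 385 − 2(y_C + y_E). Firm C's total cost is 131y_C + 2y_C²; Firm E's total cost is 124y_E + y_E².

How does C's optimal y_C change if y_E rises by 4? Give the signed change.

-1

Firm C's profit: π = y_C(385 − 2(y_C + y_E)) − 131y_C − 2y_C².
∂π/∂y_C = 254 − 8y_C − 2y_E = 0, so y_C = 31.75 − 0.25y_E.
The reaction-function slope is −0.25, so a 4-unit rise in y_E moves y_C by −0.25 × 4 = −1. C's best response falls — the actions are strategic substitutes.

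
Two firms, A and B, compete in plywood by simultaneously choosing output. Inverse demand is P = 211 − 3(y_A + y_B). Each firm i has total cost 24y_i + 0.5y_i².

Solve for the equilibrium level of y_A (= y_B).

Firm A's profit: π = y_A(211 − 3(y_A + y_B)) − 24y_A − 0.5y_A².
∂π/∂y_A = 187 − 7y_A − 3y_B = 0, so y_A = 187/7 − (3/7)y_B.
Setting y_A = y_B in the reaction function: y_A = 187/7 − (3/7)y_A, so y_A = (187/7) / (10/7) = 18.7.

18.7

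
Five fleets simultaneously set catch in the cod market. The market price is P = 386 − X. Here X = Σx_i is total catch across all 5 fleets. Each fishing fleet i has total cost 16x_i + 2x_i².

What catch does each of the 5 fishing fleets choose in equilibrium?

A representative fishing fleet's profit is π_i = x_i(386 − X) − 16x_i − 2x_i², with X = x_i + Σ_{j≠i} x_j.
First-order condition: 370 − 6x_i − Σ_{j≠i} x_j = 0.
In a symmetric equilibrium every fishing fleet chooses the same x, so Σ_{j≠i} x_j = 4x. The condition becomes 370 − 10x = 0, giving x = 370/10 = 37.

37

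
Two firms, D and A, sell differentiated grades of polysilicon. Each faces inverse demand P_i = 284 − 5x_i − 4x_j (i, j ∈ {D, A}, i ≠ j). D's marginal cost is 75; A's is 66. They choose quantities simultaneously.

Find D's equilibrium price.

Firm D's profit: π = x_D(284 − 5x_D − 4x_A) − 75x_D.
∂π/∂x_D = 209 − 10x_D − 4x_A = 0 ⇒ x_D = 20.9 − 0.4x_A.
Similarly x_A = 21.8 − 0.4x_D.
Substituting the second reaction function into the first: x_D = 20.9 − 0.4(21.8 − 0.4x_D), which gives 0.84x_D = 12.18 ⇒ x_D = 14.5.
Then x_A = 21.8 − 0.4·14.5 = 16.
P_D = 284 − 5·14.5 − 4·16 = 147.5.

147.5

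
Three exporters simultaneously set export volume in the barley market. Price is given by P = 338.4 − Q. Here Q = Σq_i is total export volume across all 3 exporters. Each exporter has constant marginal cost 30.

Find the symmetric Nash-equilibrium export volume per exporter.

A representative exporter's profit is π_i = q_i(338.4 − Q) − 30q_i, with Q = q_i + Σ_{j≠i} q_j.
First-order condition: 308.4 − 2q_i − Σ_{j≠i} q_j = 0.
Imposing symmetry (q_j = q for all j) turns Σ_{j≠i} q_j into 2q, so 308.4 = 4q and q = 77.1.

77.1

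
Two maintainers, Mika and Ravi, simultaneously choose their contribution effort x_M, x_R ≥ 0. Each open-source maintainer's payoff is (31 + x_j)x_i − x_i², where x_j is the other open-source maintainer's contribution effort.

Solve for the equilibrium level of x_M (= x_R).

Mika's payoff is (31 + x_R)x_M − x_M².
∂π/∂x_M = 31 + x_R − 2x_M = 0, so x_M = 15.5 + 0.5x_R.
By symmetry x_R = x_M; substituting into the reaction function, 0.5x_M = 15.5 and x_M = 31.

31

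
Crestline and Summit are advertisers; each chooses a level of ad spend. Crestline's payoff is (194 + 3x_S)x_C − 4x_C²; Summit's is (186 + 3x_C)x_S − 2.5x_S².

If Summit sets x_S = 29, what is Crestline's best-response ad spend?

Expanding Crestline's payoff: 194x_C + 3x_Sx_C − 4x_C².
∂π/∂x_C = 194 + 3x_S − 8x_C = 0, so x_C = 24.25 + 0.375x_S.
At x_S = 29: x_C = 24.25 + 0.375·29 = 35.125.

35.125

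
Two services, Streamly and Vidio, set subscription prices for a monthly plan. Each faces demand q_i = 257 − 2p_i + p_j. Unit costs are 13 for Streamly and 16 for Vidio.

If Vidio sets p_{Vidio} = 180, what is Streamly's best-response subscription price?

Streamly's profit: π = (p_{Streamly} − 13)(257 − 2p_{Streamly} + p_{Vidio}).
∂π/∂p_{Streamly} = 283 − 4p_{Streamly} + p_{Vidio} = 0 ⇒ p_{Streamly} = 70.75 + 0.25p_{Vidio}.
At p_{Vidio} = 180: p_{Streamly} = 70.75 + 0.25·180 = 115.75.

115.75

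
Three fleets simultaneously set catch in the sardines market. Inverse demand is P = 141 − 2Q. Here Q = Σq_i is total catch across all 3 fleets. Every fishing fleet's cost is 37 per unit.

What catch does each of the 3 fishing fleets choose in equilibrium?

13

A representative fishing fleet's profit is π_i = q_i(141 − 2Q) − 37q_i, with Q = q_i + Σ_{j≠i} q_j.
First-order condition: 104 − 4q_i − 2Σ_{j≠i} q_j = 0.
Imposing symmetry (q_j = q for all j) turns Σ_{j≠i} q_j into 2q, so 104 = 8q and q = 13.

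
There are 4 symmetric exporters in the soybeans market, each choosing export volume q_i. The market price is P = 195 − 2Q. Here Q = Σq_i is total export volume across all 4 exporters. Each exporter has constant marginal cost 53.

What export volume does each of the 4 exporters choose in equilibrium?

A representative exporter's profit is π_i = q_i(195 − 2Q) − 53q_i, with Q = q_i + Σ_{j≠i} q_j.
First-order condition: 142 − 4q_i − 2Σ_{j≠i} q_j = 0.
Imposing symmetry (q_j = q for all j) turns Σ_{j≠i} q_j into 3q, so 142 = 10q and q = 14.2.

14.2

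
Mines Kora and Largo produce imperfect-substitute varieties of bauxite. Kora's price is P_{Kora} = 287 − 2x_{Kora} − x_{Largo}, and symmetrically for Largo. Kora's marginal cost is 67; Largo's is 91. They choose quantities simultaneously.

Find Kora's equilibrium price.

158.2

Mine Kora's profit: π = x_{Kora}(287 − 2x_{Kora} − x_{Largo}) − 67x_{Kora}.
∂π/∂x_{Kora} = 220 − 4x_{Kora} − x_{Largo} = 0 ⇒ x_{Kora} = 55 − 0.25x_{Largo}.
Similarly x_{Largo} = 49 − 0.25x_{Kora}.
Plugging x_{Largo} into Kora's best response: x_{Kora} = 55 − 0.25(49 − 0.25x_{Kora}) ⇒ 0.9375x_{Kora} = 42.75, so x_{Kora} = 45.6.
Then x_{Largo} = 49 − 0.25·45.6 = 37.6.
P_{Kora} = 287 − 2·45.6 − 37.6 = 158.2.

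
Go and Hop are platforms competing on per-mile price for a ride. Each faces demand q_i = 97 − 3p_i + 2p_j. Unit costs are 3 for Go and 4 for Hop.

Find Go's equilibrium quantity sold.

71.0625

Go's profit: π = (p_{Go} − 3)(97 − 3p_{Go} + 2p_{Hop}).
∂π/∂p_{Go} = 106 − 6p_{Go} + 2p_{Hop} = 0 ⇒ p_{Go} = 53/3 + (1/3)p_{Hop}.
Similarly p_{Hop} = 109/6 + (1/3)p_{Go}.
Substituting the second reaction function into the first: p_{Go} = 53/3 + (1/3)(109/6 + (1/3)p_{Go}), which gives (8/9)p_{Go} = 427/18 ⇒ p_{Go} = 26.6875.
Then p_{Hop} = 109/6 + (1/3)·26.6875 = 27.0625.
q_{Go} = 97 − 3·26.6875 + 2·27.0625 = 71.0625.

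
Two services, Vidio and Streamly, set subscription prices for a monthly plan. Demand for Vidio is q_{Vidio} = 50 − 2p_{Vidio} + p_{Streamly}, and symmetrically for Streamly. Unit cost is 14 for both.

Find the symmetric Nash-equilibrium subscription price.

26

Vidio's profit: π = (p_{Vidio} − 14)(50 − 2p_{Vidio} + p_{Streamly}).
∂π/∂p_{Vidio} = 78 − 4p_{Vidio} + p_{Streamly} = 0 ⇒ p_{Vidio} = 19.5 + 0.25p_{Streamly}.
Setting p_{Vidio} = p_{Streamly} in the reaction function: p_{Vidio} = 19.5 + 0.25p_{Vidio}, so p_{Vidio} = 19.5 / 0.75 = 26.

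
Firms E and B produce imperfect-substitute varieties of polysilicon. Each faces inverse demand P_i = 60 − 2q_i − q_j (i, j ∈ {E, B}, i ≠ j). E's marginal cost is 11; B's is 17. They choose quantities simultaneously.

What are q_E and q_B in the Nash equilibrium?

10.2, 8.2

Firm E's profit: π = q_E(60 − 2q_E − q_B) − 11q_E.
∂π/∂q_E = 49 − 4q_E − q_B = 0 ⇒ q_E = 12.25 − 0.25q_B.
Similarly q_B = 10.75 − 0.25q_E.
Substituting the second reaction function into the first: q_E = 12.25 − 0.25(10.75 − 0.25q_E), which gives 0.9375q_E = 9.5625 ⇒ q_E = 10.2.
Then q_B = 10.75 − 0.25·10.2 = 8.2.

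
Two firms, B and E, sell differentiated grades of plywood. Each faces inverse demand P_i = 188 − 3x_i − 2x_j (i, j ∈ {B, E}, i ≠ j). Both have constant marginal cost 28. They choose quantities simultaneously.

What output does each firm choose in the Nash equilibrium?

20

Firm B's profit: π = x_B(188 − 3x_B − 2x_E) − 28x_B.
∂π/∂x_B = 160 − 6x_B − 2x_E = 0 ⇒ x_B = 80/3 − (1/3)x_E.
By symmetry x_E = x_B; substituting into the reaction function, (4/3)x_B = 80/3 and x_B = 20.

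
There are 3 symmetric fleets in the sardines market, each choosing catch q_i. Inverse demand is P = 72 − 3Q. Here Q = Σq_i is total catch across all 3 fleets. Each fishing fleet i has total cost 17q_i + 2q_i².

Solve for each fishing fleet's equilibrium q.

3.4375

A representative fishing fleet's profit is π_i = q_i(72 − 3Q) − 17q_i − 2q_i², with Q = q_i + Σ_{j≠i} q_j.
First-order condition: 55 − 10q_i − 3Σ_{j≠i} q_j = 0.
In a symmetric equilibrium every fishing fleet chooses the same q, so Σ_{j≠i} q_j = 2q. The condition becomes 55 − 16q = 0, giving q = 55/16 = 3.4375.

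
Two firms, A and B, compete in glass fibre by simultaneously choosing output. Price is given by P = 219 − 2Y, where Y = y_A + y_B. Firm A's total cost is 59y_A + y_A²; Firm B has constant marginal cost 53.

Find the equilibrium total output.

49.2

Firm A's profit: π = y_A(219 − 2(y_A + y_B)) − 59y_A − y_A².
∂π/∂y_A = 160 − 6y_A − 2y_B = 0, so y_A = 80/3 − (1/3)y_B.
For B: ∂π/∂y_B = 166 − 4y_B − 2y_A = 0 ⇒ y_B = 41.5 − 0.5y_A.
Solving the two reaction functions simultaneously: (1 − (−1/3)(−0.5))y_A = 80/3 − (1/3)·41.5, so (5/6)y_A = 77/6 and y_A = 15.4.
Then y_B = 41.5 − 0.5·15.4 = 33.8.
Total output: 15.4 + 33.8 = 49.2.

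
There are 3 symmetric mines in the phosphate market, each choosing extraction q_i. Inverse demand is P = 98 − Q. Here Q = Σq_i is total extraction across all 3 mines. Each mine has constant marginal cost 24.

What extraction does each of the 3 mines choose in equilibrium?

18.5

A representative mine's profit is π_i = q_i(98 − Q) − 24q_i, with Q = q_i + Σ_{j≠i} q_j.
First-order condition: 74 − 2q_i − Σ_{j≠i} q_j = 0.
Imposing symmetry (q_j = q for all j) turns Σ_{j≠i} q_j into 2q, so 74 = 4q and q = 18.5.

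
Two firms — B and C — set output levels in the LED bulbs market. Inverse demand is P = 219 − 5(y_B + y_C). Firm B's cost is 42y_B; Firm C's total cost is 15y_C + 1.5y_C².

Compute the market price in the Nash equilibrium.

103

Firm B's profit: π = y_B(219 − 5(y_B + y_C)) − 42y_B.
∂π/∂y_B = 177 − 10y_B − 5y_C = 0, so y_B = 17.7 − 0.5y_C.
For C: ∂π/∂y_C = 204 − 13y_C − 5y_B = 0 ⇒ y_C = 204/13 − (5/13)y_B.
Solving the two reaction functions simultaneously: (1 − (−0.5)(−5/13))y_B = 17.7 − 0.5·(204/13), so (21/26)y_B = 1281/130 and y_B = 12.2.
Then y_C = 204/13 − (5/13)·12.2 = 11.
Equilibrium price: P = 219 − 5·23.2 = 103.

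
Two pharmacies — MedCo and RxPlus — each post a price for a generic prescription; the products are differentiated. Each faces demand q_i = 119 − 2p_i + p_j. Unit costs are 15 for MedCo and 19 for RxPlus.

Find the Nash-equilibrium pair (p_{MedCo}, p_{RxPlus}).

50.2, 51.8

MedCo's profit: π = (p_{MedCo} − 15)(119 − 2p_{MedCo} + p_{RxPlus}).
∂π/∂p_{MedCo} = 149 − 4p_{MedCo} + p_{RxPlus} = 0 ⇒ p_{MedCo} = 37.25 + 0.25p_{RxPlus}.
Similarly p_{RxPlus} = 39.25 + 0.25p_{MedCo}.
Solving the two reaction functions simultaneously: (1 − (0.25)(0.25))p_{MedCo} = 37.25 + 0.25·39.25, so 0.9375p_{MedCo} = 47.0625 and p_{MedCo} = 50.2.
Then p_{RxPlus} = 39.25 + 0.25·50.2 = 51.8.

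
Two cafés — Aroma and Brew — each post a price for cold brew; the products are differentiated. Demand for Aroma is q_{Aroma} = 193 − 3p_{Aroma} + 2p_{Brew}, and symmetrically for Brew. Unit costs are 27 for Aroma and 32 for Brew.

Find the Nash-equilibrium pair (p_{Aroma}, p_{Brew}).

69.4375, 71.3125

Aroma's profit: π = (p_{Aroma} − 27)(193 − 3p_{Aroma} + 2p_{Brew}).
∂π/∂p_{Aroma} = 274 − 6p_{Aroma} + 2p_{Brew} = 0 ⇒ p_{Aroma} = 137/3 + (1/3)p_{Brew}.
Similarly p_{Brew} = 289/6 + (1/3)p_{Aroma}.
Plugging p_{Brew} into Aroma's best response: p_{Aroma} = 137/3 + (1/3)(289/6 + (1/3)p_{Aroma}) ⇒ (8/9)p_{Aroma} = 1111/18, so p_{Aroma} = 69.4375.
Then p_{Brew} = 289/6 + (1/3)·69.4375 = 71.3125.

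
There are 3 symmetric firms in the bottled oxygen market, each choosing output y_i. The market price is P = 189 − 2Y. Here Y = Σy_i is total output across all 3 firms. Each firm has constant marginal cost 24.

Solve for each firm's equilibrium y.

A representative firm's profit is π_i = y_i(189 − 2Y) − 24y_i, with Y = y_i + Σ_{j≠i} y_j.
First-order condition: 165 − 4y_i − 2Σ_{j≠i} y_j = 0.
In a symmetric equilibrium every firm chooses the same y, so Σ_{j≠i} y_j = 2y. The condition becomes 165 − 8y = 0, giving y = 165/8 = 20.625.

20.625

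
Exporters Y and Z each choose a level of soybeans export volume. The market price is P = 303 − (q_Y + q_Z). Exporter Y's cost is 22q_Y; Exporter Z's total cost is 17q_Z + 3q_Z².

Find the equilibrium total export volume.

150.2

Exporter Y's profit: π = q_Y(303 − (q_Y + q_Z)) − 22q_Y.
∂π/∂q_Y = 281 − 2q_Y − q_Z = 0, so q_Y = 140.5 − 0.5q_Z.
For Z: ∂π/∂q_Z = 286 − 8q_Z − q_Y = 0 ⇒ q_Z = 35.75 − 0.125q_Y.
Plugging q_Z into Y's best response: q_Y = 140.5 − 0.5(35.75 − 0.125q_Y) ⇒ 0.9375q_Y = 122.625, so q_Y = 130.8.
Then q_Z = 35.75 − 0.125·130.8 = 19.4.
Total export volume: 130.8 + 19.4 = 150.2.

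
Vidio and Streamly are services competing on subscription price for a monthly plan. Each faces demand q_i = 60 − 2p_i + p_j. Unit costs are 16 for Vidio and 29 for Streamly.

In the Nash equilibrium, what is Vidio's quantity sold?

Vidio's profit: π = (p_{Vidio} − 16)(60 − 2p_{Vidio} + p_{Streamly}).
∂π/∂p_{Vidio} = 92 − 4p_{Vidio} + p_{Streamly} = 0 ⇒ p_{Vidio} = 23 + 0.25p_{Streamly}.
Similarly p_{Streamly} = 29.5 + 0.25p_{Vidio}.
Substituting the second reaction function into the first: p_{Vidio} = 23 + 0.25(29.5 + 0.25p_{Vidio}), which gives 0.9375p_{Vidio} = 30.375 ⇒ p_{Vidio} = 32.4.
Then p_{Streamly} = 29.5 + 0.25·32.4 = 37.6.
q_{Vidio} = 60 − 2·32.4 + 37.6 = 32.8.

32.8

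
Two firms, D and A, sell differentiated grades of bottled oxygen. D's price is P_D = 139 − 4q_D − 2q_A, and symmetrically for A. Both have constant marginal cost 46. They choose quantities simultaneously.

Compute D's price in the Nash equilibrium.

83.2

Firm D's profit: π = q_D(139 − 4q_D − 2q_A) − 46q_D.
∂π/∂q_D = 93 − 8q_D − 2q_A = 0 ⇒ q_D = 11.625 − 0.25q_A.
Setting q_D = q_A in the reaction function: q_D = 11.625 − 0.25q_D, so q_D = 11.625 / 1.25 = 9.3.
P_D = 139 − 4·9.3 − 2·9.3 = 83.2.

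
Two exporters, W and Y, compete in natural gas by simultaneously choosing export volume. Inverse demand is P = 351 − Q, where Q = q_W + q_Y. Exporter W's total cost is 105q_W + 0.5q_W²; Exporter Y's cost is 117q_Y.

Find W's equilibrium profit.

3993.84

Exporter W's profit: π = q_W(351 − (q_W + q_Y)) − 105q_W − 0.5q_W².
∂π/∂q_W = 246 − 3q_W − q_Y = 0, so q_W = 82 − (1/3)q_Y.
For Y: ∂π/∂q_Y = 234 − 2q_Y − q_W = 0 ⇒ q_Y = 117 − 0.5q_W.
Plugging q_Y into W's best response: q_W = 82 − (1/3)(117 − 0.5q_W) ⇒ (5/6)q_W = 43, so q_W = 51.6.
Then q_Y = 117 − 0.5·51.6 = 91.2.
Price P = 351 − 142.8 = 208.2.
W's profit: (208.2 − 105)·51.6 − 0.5(51.6)² = 3993.84.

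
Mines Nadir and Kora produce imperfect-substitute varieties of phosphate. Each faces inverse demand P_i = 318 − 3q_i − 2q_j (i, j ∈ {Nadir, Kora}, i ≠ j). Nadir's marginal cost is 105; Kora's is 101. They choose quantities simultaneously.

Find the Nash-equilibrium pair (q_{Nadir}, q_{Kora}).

Mine Nadir's profit: π = q_{Nadir}(318 − 3q_{Nadir} − 2q_{Kora}) − 105q_{Nadir}.
∂π/∂q_{Nadir} = 213 − 6q_{Nadir} − 2q_{Kora} = 0 ⇒ q_{Nadir} = 35.5 − (1/3)q_{Kora}.
Similarly q_{Kora} = 217/6 − (1/3)q_{Nadir}.
Solving the two reaction functions simultaneously: (1 − (−1/3)(−1/3))q_{Nadir} = 35.5 − (1/3)·(217/6), so (8/9)q_{Nadir} = 211/9 and q_{Nadir} = 26.375.
Then q_{Kora} = 217/6 − (1/3)·26.375 = 27.375.

26.375, 27.375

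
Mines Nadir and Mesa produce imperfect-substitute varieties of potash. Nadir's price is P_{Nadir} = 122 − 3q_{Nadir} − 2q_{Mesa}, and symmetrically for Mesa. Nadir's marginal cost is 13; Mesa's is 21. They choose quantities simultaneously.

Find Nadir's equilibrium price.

55.375

Mine Nadir's profit: π = q_{Nadir}(122 − 3q_{Nadir} − 2q_{Mesa}) − 13q_{Nadir}.
∂π/∂q_{Nadir} = 109 − 6q_{Nadir} − 2q_{Mesa} = 0 ⇒ q_{Nadir} = 109/6 − (1/3)q_{Mesa}.
Similarly q_{Mesa} = 101/6 − (1/3)q_{Nadir}.
Substituting the second reaction function into the first: q_{Nadir} = 109/6 − (1/3)(101/6 − (1/3)q_{Nadir}), which gives (8/9)q_{Nadir} = 113/9 ⇒ q_{Nadir} = 14.125.
Then q_{Mesa} = 101/6 − (1/3)·14.125 = 12.125.
P_{Nadir} = 122 − 3·14.125 − 2·12.125 = 55.375.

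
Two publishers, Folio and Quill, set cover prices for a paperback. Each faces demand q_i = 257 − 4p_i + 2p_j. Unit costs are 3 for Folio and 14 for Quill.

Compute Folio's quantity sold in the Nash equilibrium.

Folio's profit: π = (p_{Folio} − 3)(257 − 4p_{Folio} + 2p_{Quill}).
∂π/∂p_{Folio} = 269 − 8p_{Folio} + 2p_{Quill} = 0 ⇒ p_{Folio} = 33.625 + 0.25p_{Quill}.
Similarly p_{Quill} = 39.125 + 0.25p_{Folio}.
Solving the two reaction functions simultaneously: (1 − (0.25)(0.25))p_{Folio} = 33.625 + 0.25·39.125, so 0.9375p_{Folio} = 1389/32 and p_{Folio} = 46.3.
Then p_{Quill} = 39.125 + 0.25·46.3 = 50.7.
q_{Folio} = 257 − 4·46.3 + 2·50.7 = 173.2.

173.2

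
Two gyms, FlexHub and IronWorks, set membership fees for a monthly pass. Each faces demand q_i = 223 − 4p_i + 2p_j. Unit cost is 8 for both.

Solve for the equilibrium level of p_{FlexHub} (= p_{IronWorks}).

42.5

FlexHub's profit: π = (p_{FlexHub} − 8)(223 − 4p_{FlexHub} + 2p_{IronWorks}).
∂π/∂p_{FlexHub} = 255 − 8p_{FlexHub} + 2p_{IronWorks} = 0 ⇒ p_{FlexHub} = 31.875 + 0.25p_{IronWorks}.
Setting p_{FlexHub} = p_{IronWorks} in the reaction function: p_{FlexHub} = 31.875 + 0.25p_{FlexHub}, so p_{FlexHub} = 31.875 / 0.75 = 42.5.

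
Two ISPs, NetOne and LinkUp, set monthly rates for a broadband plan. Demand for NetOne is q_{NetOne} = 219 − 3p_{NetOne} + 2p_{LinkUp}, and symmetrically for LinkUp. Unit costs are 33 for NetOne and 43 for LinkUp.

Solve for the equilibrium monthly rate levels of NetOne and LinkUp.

NetOne's profit: π = (p_{NetOne} − 33)(219 − 3p_{NetOne} + 2p_{LinkUp}).
∂π/∂p_{NetOne} = 318 − 6p_{NetOne} + 2p_{LinkUp} = 0 ⇒ p_{NetOne} = 53 + (1/3)p_{LinkUp}.
Similarly p_{LinkUp} = 58 + (1/3)p_{NetOne}.
Substituting the second reaction function into the first: p_{NetOne} = 53 + (1/3)(58 + (1/3)p_{NetOne}), which gives (8/9)p_{NetOne} = 217/3 ⇒ p_{NetOne} = 81.375.
Then p_{LinkUp} = 58 + (1/3)·81.375 = 85.125.

81.375, 85.125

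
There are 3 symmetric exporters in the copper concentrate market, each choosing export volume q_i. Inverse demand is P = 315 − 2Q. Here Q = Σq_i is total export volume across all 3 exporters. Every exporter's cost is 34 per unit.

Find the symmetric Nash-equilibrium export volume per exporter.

35.125

A representative exporter's profit is π_i = q_i(315 − 2Q) − 34q_i, with Q = q_i + Σ_{j≠i} q_j.
First-order condition: 281 − 4q_i − 2Σ_{j≠i} q_j = 0.
Imposing symmetry (q_j = q for all j) turns Σ_{j≠i} q_j into 2q, so 281 = 8q and q = 35.125.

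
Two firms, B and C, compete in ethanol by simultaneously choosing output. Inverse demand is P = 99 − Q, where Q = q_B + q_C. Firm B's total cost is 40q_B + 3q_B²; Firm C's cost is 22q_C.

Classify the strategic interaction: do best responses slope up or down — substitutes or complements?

strategic substitutes

Firm B's profit: π = q_B(99 − (q_B + q_C)) − 40q_B − 3q_B².
∂π/∂q_B = 59 − 8q_B − q_C = 0, so q_B = 7.375 − 0.125q_C.
The best-response slope dq_B/dq_C = −0.125 < 0: the reaction function is downward-sloping, so the choices are strategic substitutes.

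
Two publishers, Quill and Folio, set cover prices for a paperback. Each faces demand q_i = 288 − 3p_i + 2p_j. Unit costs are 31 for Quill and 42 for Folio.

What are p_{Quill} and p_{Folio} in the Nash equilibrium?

97.3125, 101.4375

Quill's profit: π = (p_{Quill} − 31)(288 − 3p_{Quill} + 2p_{Folio}).
∂π/∂p_{Quill} = 381 − 6p_{Quill} + 2p_{Folio} = 0 ⇒ p_{Quill} = 63.5 + (1/3)p_{Folio}.
Similarly p_{Folio} = 69 + (1/3)p_{Quill}.
Plugging p_{Folio} into Quill's best response: p_{Quill} = 63.5 + (1/3)(69 + (1/3)p_{Quill}) ⇒ (8/9)p_{Quill} = 86.5, so p_{Quill} = 97.3125.
Then p_{Folio} = 69 + (1/3)·97.3125 = 101.4375.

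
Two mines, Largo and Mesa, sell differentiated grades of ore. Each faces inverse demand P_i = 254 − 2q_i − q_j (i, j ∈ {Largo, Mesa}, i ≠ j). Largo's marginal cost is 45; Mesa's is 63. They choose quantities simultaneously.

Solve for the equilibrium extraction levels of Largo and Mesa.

43, 37

Mine Largo's profit: π = q_{Largo}(254 − 2q_{Largo} − q_{Mesa}) − 45q_{Largo}.
∂π/∂q_{Largo} = 209 − 4q_{Largo} − q_{Mesa} = 0 ⇒ q_{Largo} = 52.25 − 0.25q_{Mesa}.
Similarly q_{Mesa} = 47.75 − 0.25q_{Largo}.
Solving the two reaction functions simultaneously: (1 − (−0.25)(−0.25))q_{Largo} = 52.25 − 0.25·47.75, so 0.9375q_{Largo} = 40.3125 and q_{Largo} = 43.
Then q_{Mesa} = 47.75 − 0.25·43 = 37.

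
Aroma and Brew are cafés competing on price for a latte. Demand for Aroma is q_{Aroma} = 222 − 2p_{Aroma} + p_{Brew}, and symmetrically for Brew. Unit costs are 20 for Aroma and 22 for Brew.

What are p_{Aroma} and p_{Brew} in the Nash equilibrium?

87.6, 88.4

Aroma's profit: π = (p_{Aroma} − 20)(222 − 2p_{Aroma} + p_{Brew}).
∂π/∂p_{Aroma} = 262 − 4p_{Aroma} + p_{Brew} = 0 ⇒ p_{Aroma} = 65.5 + 0.25p_{Brew}.
Similarly p_{Brew} = 66.5 + 0.25p_{Aroma}.
Substituting the second reaction function into the first: p_{Aroma} = 65.5 + 0.25(66.5 + 0.25p_{Aroma}), which gives 0.9375p_{Aroma} = 82.125 ⇒ p_{Aroma} = 87.6.
Then p_{Brew} = 66.5 + 0.25·87.6 = 88.4.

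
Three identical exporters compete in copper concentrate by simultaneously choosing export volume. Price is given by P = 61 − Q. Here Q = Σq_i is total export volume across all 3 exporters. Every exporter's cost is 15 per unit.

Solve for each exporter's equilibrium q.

A representative exporter's profit is π_i = q_i(61 − Q) − 15q_i, with Q = q_i + Σ_{j≠i} q_j.
First-order condition: 46 − 2q_i − Σ_{j≠i} q_j = 0.
Imposing symmetry (q_j = q for all j) turns Σ_{j≠i} q_j into 2q, so 46 = 4q and q = 11.5.

11.5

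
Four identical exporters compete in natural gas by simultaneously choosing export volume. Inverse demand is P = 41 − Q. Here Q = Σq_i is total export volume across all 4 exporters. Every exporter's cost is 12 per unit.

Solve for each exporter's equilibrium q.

5.8

A representative exporter's profit is π_i = q_i(41 − Q) − 12q_i, with Q = q_i + Σ_{j≠i} q_j.
First-order condition: 29 − 2q_i − Σ_{j≠i} q_j = 0.
In a symmetric equilibrium every exporter chooses the same q, so Σ_{j≠i} q_j = 3q. The condition becomes 29 − 5q = 0, giving q = 29/5 = 5.8.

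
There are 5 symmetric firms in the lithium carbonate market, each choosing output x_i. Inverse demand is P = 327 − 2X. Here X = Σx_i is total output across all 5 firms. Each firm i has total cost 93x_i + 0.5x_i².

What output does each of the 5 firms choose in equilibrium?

A representative firm's profit is π_i = x_i(327 − 2X) − 93x_i − 0.5x_i², with X = x_i + Σ_{j≠i} x_j.
First-order condition: 234 − 5x_i − 2Σ_{j≠i} x_j = 0.
Imposing symmetry (x_j = x for all j) turns Σ_{j≠i} x_j into 4x, so 234 = 13x and x = 18.

18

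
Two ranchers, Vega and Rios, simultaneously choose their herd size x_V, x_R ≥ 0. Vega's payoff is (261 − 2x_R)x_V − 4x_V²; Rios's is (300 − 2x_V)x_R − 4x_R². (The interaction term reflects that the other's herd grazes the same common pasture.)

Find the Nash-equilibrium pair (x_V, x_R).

Expanding Vega's payoff: 261x_V − 2x_Rx_V − 4x_V².
∂π/∂x_V = 261 − 2x_R − 8x_V = 0, so x_V = 32.625 − 0.25x_R.
Likewise for Rios: x_R = 37.5 − 0.25x_V.
Solving the two reaction functions simultaneously: (1 − (−0.25)(−0.25))x_V = 32.625 − 0.25·37.5, so 0.9375x_V = 23.25 and x_V = 24.8.
Then x_R = 37.5 − 0.25·24.8 = 31.3.

24.8, 31.3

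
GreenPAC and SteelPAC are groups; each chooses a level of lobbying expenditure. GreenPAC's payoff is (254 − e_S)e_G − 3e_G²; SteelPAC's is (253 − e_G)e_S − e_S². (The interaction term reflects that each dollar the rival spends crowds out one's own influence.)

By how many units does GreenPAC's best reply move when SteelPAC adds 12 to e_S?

Expanding GreenPAC's payoff: 254e_G − e_Se_G − 3e_G².
∂π/∂e_G = 254 − e_S − 6e_G = 0, so e_G = 127/3 − (1/6)e_S.
The reaction-function slope is −1/6, so a 12-unit rise in e_S moves e_G by −1/6 × 12 = −2. GreenPAC's best response falls — the actions are strategic substitutes.

-2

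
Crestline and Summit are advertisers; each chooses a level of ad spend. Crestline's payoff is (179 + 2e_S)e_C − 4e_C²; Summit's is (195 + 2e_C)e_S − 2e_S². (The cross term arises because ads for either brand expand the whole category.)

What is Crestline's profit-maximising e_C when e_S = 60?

37.375

Expanding Crestline's payoff: 179e_C + 2e_Se_C − 4e_C².
∂π/∂e_C = 179 + 2e_S − 8e_C = 0, so e_C = 22.375 + 0.25e_S.
At e_S = 60: e_C = 22.375 + 0.25·60 = 37.375.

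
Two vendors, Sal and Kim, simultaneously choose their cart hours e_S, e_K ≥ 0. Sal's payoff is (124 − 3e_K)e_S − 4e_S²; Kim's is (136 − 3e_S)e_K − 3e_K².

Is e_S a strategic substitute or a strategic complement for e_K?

strategic substitutes

Expanding Sal's payoff: 124e_S − 3e_Ke_S − 4e_S².
∂π/∂e_S = 124 − 3e_K − 8e_S = 0, so e_S = 15.5 − 0.375e_K.
The best-response slope de_S/de_K = −0.375 < 0: the reaction function is downward-sloping, so the choices are strategic substitutes.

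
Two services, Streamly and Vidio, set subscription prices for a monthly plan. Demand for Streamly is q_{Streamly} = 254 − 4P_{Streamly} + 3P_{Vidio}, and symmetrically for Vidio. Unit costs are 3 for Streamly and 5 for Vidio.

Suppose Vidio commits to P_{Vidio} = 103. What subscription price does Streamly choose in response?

71.875

Streamly's profit: π = (P_{Streamly} − 3)(254 − 4P_{Streamly} + 3P_{Vidio}).
∂π/∂P_{Streamly} = 266 − 8P_{Streamly} + 3P_{Vidio} = 0 ⇒ P_{Streamly} = 33.25 + 0.375P_{Vidio}.
At P_{Vidio} = 103: P_{Streamly} = 33.25 + 0.375·103 = 71.875.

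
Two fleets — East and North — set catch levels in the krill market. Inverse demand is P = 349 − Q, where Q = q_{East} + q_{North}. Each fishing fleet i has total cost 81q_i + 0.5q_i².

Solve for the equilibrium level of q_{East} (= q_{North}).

Fishing fleet East's profit: π = q_{East}(349 − (q_{East} + q_{North})) − 81q_{East} − 0.5q_{East}².
∂π/∂q_{East} = 268 − 3q_{East} − q_{North} = 0, so q_{East} = 268/3 − (1/3)q_{North}.
By symmetry q_{North} = q_{East}; substituting into the reaction function, (4/3)q_{East} = 268/3 and q_{East} = 67.

67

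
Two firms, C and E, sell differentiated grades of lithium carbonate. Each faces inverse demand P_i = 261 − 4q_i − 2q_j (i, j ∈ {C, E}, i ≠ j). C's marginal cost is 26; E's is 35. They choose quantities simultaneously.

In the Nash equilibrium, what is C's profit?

Firm C's profit: π = q_C(261 − 4q_C − 2q_E) − 26q_C.
∂π/∂q_C = 235 − 8q_C − 2q_E = 0 ⇒ q_C = 29.375 − 0.25q_E.
Similarly q_E = 28.25 − 0.25q_C.
Plugging q_E into C's best response: q_C = 29.375 − 0.25(28.25 − 0.25q_C) ⇒ 0.9375q_C = 22.3125, so q_C = 23.8.
Then q_E = 28.25 − 0.25·23.8 = 22.3.
P_C = 261 − 4·23.8 − 2·22.3 = 121.2.
Profit = (121.2 − 26)·23.8 = 2265.76.

2265.76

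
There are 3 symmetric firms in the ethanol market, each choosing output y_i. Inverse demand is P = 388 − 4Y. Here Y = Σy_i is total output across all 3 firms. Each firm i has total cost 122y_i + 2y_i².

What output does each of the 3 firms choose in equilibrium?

13.3

A representative firm's profit is π_i = y_i(388 − 4Y) − 122y_i − 2y_i², with Y = y_i + Σ_{j≠i} y_j.
First-order condition: 266 − 12y_i − 4Σ_{j≠i} y_j = 0.
In a symmetric equilibrium every firm chooses the same y, so Σ_{j≠i} y_j = 2y. The condition becomes 266 − 20y = 0, giving y = 266/20 = 13.3.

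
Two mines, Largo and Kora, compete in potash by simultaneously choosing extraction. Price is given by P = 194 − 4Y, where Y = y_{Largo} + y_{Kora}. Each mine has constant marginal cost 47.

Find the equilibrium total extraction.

24.5

Mine Largo's profit: π = y_{Largo}(194 − 4(y_{Largo} + y_{Kora})) − 47y_{Largo}.
∂π/∂y_{Largo} = 147 − 8y_{Largo} − 4y_{Kora} = 0, so y_{Largo} = 18.375 − 0.5y_{Kora}.
Setting y_{Largo} = y_{Kora} in the reaction function: y_{Largo} = 18.375 − 0.5y_{Largo}, so y_{Largo} = 18.375 / 1.5 = 12.25.
Total extraction: 12.25 + 12.25 = 24.5.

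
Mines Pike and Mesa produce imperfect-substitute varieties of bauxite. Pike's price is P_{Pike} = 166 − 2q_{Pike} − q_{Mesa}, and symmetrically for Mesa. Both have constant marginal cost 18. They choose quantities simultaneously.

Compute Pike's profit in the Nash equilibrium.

1752.32

Mine Pike's profit: π = q_{Pike}(166 − 2q_{Pike} − q_{Mesa}) − 18q_{Pike}.
∂π/∂q_{Pike} = 148 − 4q_{Pike} − q_{Mesa} = 0 ⇒ q_{Pike} = 37 − 0.25q_{Mesa}.
The game is symmetric, so in equilibrium q_{Mesa} = q_{Pike}: the reaction function gives 1.25q_{Pike} = 37, hence q_{Pike} = 29.6.
P_{Pike} = 166 − 2·29.6 − 29.6 = 77.2.
Profit = (77.2 − 18)·29.6 = 1752.32.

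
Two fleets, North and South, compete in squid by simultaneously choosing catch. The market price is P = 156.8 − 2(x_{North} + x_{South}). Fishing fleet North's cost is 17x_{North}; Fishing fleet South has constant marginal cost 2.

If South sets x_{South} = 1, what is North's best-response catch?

Fishing fleet North's profit: π = x_{North}(156.8 − 2(x_{North} + x_{South})) − 17x_{North}.
∂π/∂x_{North} = 139.8 − 4x_{North} − 2x_{South} = 0, so x_{North} = 34.95 − 0.5x_{South}.
At x_{South} = 1: x_{North} = 34.95 − 0.5·1 = 34.45.

34.45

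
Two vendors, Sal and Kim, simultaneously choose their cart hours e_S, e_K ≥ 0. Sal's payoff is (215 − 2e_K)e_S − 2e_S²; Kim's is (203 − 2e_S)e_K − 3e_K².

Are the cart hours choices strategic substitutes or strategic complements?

Expanding Sal's payoff: 215e_S − 2e_Ke_S − 2e_S².
∂π/∂e_S = 215 − 2e_K − 4e_S = 0, so e_S = 53.75 − 0.5e_K.
The best-response slope de_S/de_K = −0.5 < 0: the reaction function is downward-sloping, so the choices are strategic substitutes.

strategic substitutes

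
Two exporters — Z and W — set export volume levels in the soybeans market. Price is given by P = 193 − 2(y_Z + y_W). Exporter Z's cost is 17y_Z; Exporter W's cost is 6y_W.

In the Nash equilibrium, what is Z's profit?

1512.5

Exporter Z's profit: π = y_Z(193 − 2(y_Z + y_W)) − 17y_Z.
∂π/∂y_Z = 176 − 4y_Z − 2y_W = 0, so y_Z = 44 − 0.5y_W.
By the same steps for W: y_W = 46.75 − 0.5y_Z.
Substituting the second reaction function into the first: y_Z = 44 − 0.5(46.75 − 0.5y_Z), which gives 0.75y_Z = 20.625 ⇒ y_Z = 27.5.
Then y_W = 46.75 − 0.5·27.5 = 33.
Price P = 193 − 2·60.5 = 72.
Z's profit: (72 − 17)·27.5 = 1512.5.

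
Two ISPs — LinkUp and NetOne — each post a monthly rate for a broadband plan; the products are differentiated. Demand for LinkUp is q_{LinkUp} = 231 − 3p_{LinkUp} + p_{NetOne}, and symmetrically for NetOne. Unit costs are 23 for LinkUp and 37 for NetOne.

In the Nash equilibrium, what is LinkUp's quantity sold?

114.6

LinkUp's profit: π = (p_{LinkUp} − 23)(231 − 3p_{LinkUp} + p_{NetOne}).
∂π/∂p_{LinkUp} = 300 − 6p_{LinkUp} + p_{NetOne} = 0 ⇒ p_{LinkUp} = 50 + (1/6)p_{NetOne}.
Similarly p_{NetOne} = 57 + (1/6)p_{LinkUp}.
Plugging p_{NetOne} into LinkUp's best response: p_{LinkUp} = 50 + (1/6)(57 + (1/6)p_{LinkUp}) ⇒ (35/36)p_{LinkUp} = 59.5, so p_{LinkUp} = 61.2.
Then p_{NetOne} = 57 + (1/6)·61.2 = 67.2.
q_{LinkUp} = 231 − 3·61.2 + 67.2 = 114.6.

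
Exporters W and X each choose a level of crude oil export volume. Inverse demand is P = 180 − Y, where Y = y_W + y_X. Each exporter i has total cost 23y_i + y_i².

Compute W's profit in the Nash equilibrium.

1971.92

Exporter W's profit: π = y_W(180 − (y_W + y_X)) − 23y_W − y_W².
∂π/∂y_W = 157 − 4y_W − y_X = 0, so y_W = 39.25 − 0.25y_X.
The game is symmetric, so in equilibrium y_X = y_W: the reaction function gives 1.25y_W = 39.25, hence y_W = 31.4.
Price P = 180 − 62.8 = 117.2.
W's profit: (117.2 − 23)·31.4 − (31.4)² = 1971.92.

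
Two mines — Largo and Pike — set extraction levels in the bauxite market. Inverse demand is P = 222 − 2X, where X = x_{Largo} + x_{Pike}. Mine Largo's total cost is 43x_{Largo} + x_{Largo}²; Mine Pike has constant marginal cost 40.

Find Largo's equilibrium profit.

929.28

Mine Largo's profit: π = x_{Largo}(222 − 2(x_{Largo} + x_{Pike})) − 43x_{Largo} − x_{Largo}².
∂π/∂x_{Largo} = 179 − 6x_{Largo} − 2x_{Pike} = 0, so x_{Largo} = 179/6 − (1/3)x_{Pike}.
For Pike: ∂π/∂x_{Pike} = 182 − 4x_{Pike} − 2x_{Largo} = 0 ⇒ x_{Pike} = 45.5 − 0.5x_{Largo}.
Solving the two reaction functions simultaneously: (1 − (−1/3)(−0.5))x_{Largo} = 179/6 − (1/3)·45.5, so (5/6)x_{Largo} = 44/3 and x_{Largo} = 17.6.
Then x_{Pike} = 45.5 − 0.5·17.6 = 36.7.
Price P = 222 − 2·54.3 = 113.4.
Largo's profit: (113.4 − 43)·17.6 − (17.6)² = 929.28.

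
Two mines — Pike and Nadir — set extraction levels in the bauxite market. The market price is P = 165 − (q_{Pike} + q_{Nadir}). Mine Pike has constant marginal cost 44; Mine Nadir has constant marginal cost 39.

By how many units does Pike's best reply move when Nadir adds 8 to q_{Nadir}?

Mine Pike's profit: π = q_{Pike}(165 − (q_{Pike} + q_{Nadir})) − 44q_{Pike}.
∂π/∂q_{Pike} = 121 − 2q_{Pike} − q_{Nadir} = 0, so q_{Pike} = 60.5 − 0.5q_{Nadir}.
The reaction-function slope is −0.5, so an 8-unit rise in q_{Nadir} moves q_{Pike} by −0.5 × 8 = −4. Pike's best response falls — the actions are strategic substitutes.

-4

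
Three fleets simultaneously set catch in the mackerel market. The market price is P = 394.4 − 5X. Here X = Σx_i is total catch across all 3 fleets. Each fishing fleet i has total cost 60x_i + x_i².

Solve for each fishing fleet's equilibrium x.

15.2

A representative fishing fleet's profit is π_i = x_i(394.4 − 5X) − 60x_i − x_i², with X = x_i + Σ_{j≠i} x_j.
First-order condition: 334.4 − 12x_i − 5Σ_{j≠i} x_j = 0.
In a symmetric equilibrium every fishing fleet chooses the same x, so Σ_{j≠i} x_j = 2x. The condition becomes 334.4 − 22x = 0, giving x = 334.4/22 = 15.2.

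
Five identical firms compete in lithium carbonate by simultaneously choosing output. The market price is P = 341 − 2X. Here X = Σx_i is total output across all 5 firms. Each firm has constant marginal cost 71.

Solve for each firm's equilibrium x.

A representative firm's profit is π_i = x_i(341 − 2X) − 71x_i, with X = x_i + Σ_{j≠i} x_j.
First-order condition: 270 − 4x_i − 2Σ_{j≠i} x_j = 0.
In a symmetric equilibrium every firm chooses the same x, so Σ_{j≠i} x_j = 4x. The condition becomes 270 − 12x = 0, giving x = 270/12 = 22.5.

22.5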